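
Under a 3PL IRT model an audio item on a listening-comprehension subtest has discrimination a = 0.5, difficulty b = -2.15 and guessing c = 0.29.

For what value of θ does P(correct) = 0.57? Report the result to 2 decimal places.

P(θ) = c + (1 − c) · 1 / (1 + exp(−a(θ − b)))
Remove guessing floor: (0.57 − 0.29)/(1 − 0.29) = 0.3944
logit = ln(0.3944/0.6056) = -0.4290
θ = b + logit/(a) = -2.15 + (-0.4290)/0.5000 = -3.0080

-3.01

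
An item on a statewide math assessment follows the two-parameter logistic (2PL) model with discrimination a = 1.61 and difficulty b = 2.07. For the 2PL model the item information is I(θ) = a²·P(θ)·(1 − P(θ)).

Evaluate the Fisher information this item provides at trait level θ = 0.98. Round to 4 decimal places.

0.3258

P = 1/(1+e^{1.7549}) = 0.1474
P(1−P) = 0.1474 × 0.8526 = 0.1257
I = a² × P(1−P) = 1.61² × 0.1257 = 0.32581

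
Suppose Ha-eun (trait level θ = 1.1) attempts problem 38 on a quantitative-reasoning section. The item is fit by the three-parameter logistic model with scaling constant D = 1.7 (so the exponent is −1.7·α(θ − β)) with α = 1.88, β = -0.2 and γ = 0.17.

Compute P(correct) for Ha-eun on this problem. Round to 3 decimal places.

0.987

P(θ) = γ + (1 − γ) · 1 / (1 + exp(−D·α(θ − β)))
Exponent: 1.7 × 1.88 × (1.1 − (-0.2)) = 4.1548
1/(1 + e^{-4.1548}) = 0.9846
P = 0.17 + 0.83 × 0.9846 = 0.9872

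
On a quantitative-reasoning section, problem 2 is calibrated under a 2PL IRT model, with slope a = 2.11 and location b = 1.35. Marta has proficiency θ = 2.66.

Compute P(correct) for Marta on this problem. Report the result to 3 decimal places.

P(θ) = 1 / (1 + exp(−a(θ − b)))
Exponent: 2.11 × (2.66 − 1.35) = 2.7641
1/(1 + e^{-2.7641}) = 0.9407

0.941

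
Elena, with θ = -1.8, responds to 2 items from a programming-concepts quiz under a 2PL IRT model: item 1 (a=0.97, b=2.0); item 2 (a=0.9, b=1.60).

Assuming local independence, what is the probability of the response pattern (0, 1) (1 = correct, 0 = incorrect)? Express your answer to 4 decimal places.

0.0437

P(θ) = 1 / (1 + exp(−a(θ − b)))
P_1 = 1/(1+e^{3.6860}) = 0.0245
P_2 = 1/(1+e^{3.0600}) = 0.0448
L = (1−P_1) × P_2 = 0.9755 × 0.0448 = 0.04369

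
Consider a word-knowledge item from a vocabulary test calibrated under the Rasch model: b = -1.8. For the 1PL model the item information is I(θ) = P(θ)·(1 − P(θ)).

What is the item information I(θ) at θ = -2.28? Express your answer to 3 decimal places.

0.236

P = 1/(1+e^{0.4800}) = 0.3823
P(1−P) = 0.3823 × 0.6177 = 0.2361
I = P(1−P) = 0.23614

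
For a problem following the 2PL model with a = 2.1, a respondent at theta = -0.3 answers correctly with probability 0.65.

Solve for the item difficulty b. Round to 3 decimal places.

P(theta) = 1 / (1 + exp(−a(theta − b)))
logit(0.65) = ln(0.65/0.35) = 0.6190
b = theta − logit/(a) = -0.3 − 0.6190/2.1000 = -0.5948

-0.595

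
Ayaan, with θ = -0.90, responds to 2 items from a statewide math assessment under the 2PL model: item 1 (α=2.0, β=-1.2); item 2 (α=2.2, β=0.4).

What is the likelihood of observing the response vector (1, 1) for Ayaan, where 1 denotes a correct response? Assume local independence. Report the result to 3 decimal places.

0.035

P(θ) = 1 / (1 + exp(−α(θ − β)))
P_1 = 1/(1+e^{-0.6000}) = 0.6457
P_2 = 1/(1+e^{2.8600}) = 0.0542
L = P_1 × P_2 = 0.6457 × 0.0542 = 0.03497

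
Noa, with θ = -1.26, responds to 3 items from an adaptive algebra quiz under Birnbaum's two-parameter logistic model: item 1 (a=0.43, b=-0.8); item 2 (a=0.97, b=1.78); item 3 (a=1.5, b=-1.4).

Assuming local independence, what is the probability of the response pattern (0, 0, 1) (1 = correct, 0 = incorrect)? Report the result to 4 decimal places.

P(θ) = 1 / (1 + exp(−a(θ − b)))
P_1 = 1/(1+e^{0.1978}) = 0.4507
P_2 = 1/(1+e^{2.9488}) = 0.0498
P_3 = 1/(1+e^{-0.2100}) = 0.5523
L = (1−P_1) × (1−P_2) × P_3 = 0.5493 × 0.9502 × 0.5523 = 0.28827

0.2883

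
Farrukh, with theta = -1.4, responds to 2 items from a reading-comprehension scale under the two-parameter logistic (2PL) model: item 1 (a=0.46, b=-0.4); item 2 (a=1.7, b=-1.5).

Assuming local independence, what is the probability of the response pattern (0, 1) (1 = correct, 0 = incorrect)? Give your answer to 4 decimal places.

0.3325

P(theta) = 1 / (1 + exp(−a(theta − b)))
P_1 = 1/(1+e^{0.4600}) = 0.3870
P_2 = 1/(1+e^{-0.1700}) = 0.5424
L = (1−P_1) × P_2 = 0.6130 × 0.5424 = 0.33250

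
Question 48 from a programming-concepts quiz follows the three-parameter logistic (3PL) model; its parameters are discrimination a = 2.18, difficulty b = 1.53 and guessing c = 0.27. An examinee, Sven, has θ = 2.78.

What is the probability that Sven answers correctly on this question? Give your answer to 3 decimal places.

0.955

P(θ) = c + (1 − c) · 1 / (1 + exp(−a(θ − b)))
Exponent: 2.18 × (2.78 − 1.53) = 2.7250
1/(1 + e^{-2.7250}) = 0.9385
P = 0.27 + 0.73 × 0.9385 = 0.9551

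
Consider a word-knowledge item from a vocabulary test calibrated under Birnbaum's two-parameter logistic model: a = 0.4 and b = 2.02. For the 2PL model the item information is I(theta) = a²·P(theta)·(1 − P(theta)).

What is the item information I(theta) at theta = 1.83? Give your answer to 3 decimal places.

P = 1/(1+e^{0.0760}) = 0.4810
P(1−P) = 0.4810 × 0.5190 = 0.2496
I = a² × P(1−P) = 0.4² × 0.2496 = 0.03994

0.040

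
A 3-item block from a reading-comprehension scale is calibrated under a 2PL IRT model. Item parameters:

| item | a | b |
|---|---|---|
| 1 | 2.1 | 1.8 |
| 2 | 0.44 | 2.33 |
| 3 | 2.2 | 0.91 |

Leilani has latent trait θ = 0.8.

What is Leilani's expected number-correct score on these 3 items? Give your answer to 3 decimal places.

0.887

P(θ) = 1 / (1 + exp(−a(θ − b)))
P_1 = 1/(1+e^{2.1000}) = 0.1091
P_2 = 1/(1+e^{0.6732}) = 0.3378
P_3 = 1/(1+e^{0.2420}) = 0.4398
E[score] = 0.1091 + 0.3378 + 0.4398 = 0.8867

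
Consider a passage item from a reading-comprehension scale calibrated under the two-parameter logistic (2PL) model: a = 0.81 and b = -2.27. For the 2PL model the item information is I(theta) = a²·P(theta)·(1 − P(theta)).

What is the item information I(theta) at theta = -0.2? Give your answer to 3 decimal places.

0.087

P = 1/(1+e^{-1.6767}) = 0.8425
P(1−P) = 0.8425 × 0.1575 = 0.1327
I = a² × P(1−P) = 0.81² × 0.1327 = 0.08708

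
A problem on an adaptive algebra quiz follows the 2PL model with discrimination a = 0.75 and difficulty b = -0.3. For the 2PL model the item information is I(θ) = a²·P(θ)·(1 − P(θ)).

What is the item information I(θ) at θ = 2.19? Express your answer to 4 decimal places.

0.0652

P = 1/(1+e^{-1.8675}) = 0.8662
P(1−P) = 0.8662 × 0.1338 = 0.1159
I = a² × P(1−P) = 0.75² × 0.1159 = 0.06521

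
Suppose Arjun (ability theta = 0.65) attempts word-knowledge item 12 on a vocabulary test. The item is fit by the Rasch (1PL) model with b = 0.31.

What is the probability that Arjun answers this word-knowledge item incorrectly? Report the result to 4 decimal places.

0.4158

P(theta) = 1 / (1 + exp(−(theta − b)))
Exponent: (0.65 − 0.31) = 0.3400
1/(1 + e^{-0.3400}) = 0.5842
P = 0.5842
P(incorrect) = 1 − 0.5842 = 0.4158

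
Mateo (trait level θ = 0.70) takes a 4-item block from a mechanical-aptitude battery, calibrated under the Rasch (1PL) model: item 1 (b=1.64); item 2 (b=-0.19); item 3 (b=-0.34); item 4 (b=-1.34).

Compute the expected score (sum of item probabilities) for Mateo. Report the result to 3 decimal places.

P(θ) = 1 / (1 + exp(−(θ − b)))
P_1 = 1/(1+e^{0.9400}) = 0.2809
P_2 = 1/(1+e^{-0.8900}) = 0.7089
P_3 = 1/(1+e^{-1.0400}) = 0.7389
P_4 = 1/(1+e^{-2.0400}) = 0.8849
E[score] = 0.2809 + 0.7089 + 0.7389 + 0.8849 = 2.6136

2.614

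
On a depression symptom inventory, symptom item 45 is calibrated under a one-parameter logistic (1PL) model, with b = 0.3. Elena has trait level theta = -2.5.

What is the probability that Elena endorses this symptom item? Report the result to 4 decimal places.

0.0573

P(theta) = 1 / (1 + exp(−(theta − b)))
Exponent: (-2.5 − 0.3) = -2.8000
1/(1 + e^{2.8000}) = 0.0573
P = 0.0573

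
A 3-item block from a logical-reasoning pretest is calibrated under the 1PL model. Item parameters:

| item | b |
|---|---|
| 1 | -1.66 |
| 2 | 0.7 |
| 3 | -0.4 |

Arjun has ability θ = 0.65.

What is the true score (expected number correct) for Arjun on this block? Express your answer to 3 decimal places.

2.138

P(θ) = 1 / (1 + exp(−(θ − b)))
P_1 = 1/(1+e^{-2.3100}) = 0.9097
P_2 = 1/(1+e^{0.0500}) = 0.4875
P_3 = 1/(1+e^{-1.0500}) = 0.7408
E[score] = 0.9097 + 0.4875 + 0.7408 = 2.1380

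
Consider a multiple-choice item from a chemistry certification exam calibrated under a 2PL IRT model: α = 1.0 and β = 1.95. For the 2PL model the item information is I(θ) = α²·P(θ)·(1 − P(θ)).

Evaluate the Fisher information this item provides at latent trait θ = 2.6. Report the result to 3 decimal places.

P = 1/(1+e^{-0.6500}) = 0.6570
P(1−P) = 0.6570 × 0.3430 = 0.2253
I = α² × P(1−P) = 1.0² × 0.2253 = 0.22535

0.225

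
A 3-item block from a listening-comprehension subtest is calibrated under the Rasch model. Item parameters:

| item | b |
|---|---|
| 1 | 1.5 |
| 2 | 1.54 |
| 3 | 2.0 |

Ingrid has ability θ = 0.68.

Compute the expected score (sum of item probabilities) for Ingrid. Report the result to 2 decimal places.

0.81

P(θ) = 1 / (1 + exp(−(θ − b)))
P_1 = 1/(1+e^{0.8200}) = 0.3058
P_2 = 1/(1+e^{0.8600}) = 0.2973
P_3 = 1/(1+e^{1.3200}) = 0.2108
E[score] = 0.3058 + 0.2973 + 0.2108 = 0.8139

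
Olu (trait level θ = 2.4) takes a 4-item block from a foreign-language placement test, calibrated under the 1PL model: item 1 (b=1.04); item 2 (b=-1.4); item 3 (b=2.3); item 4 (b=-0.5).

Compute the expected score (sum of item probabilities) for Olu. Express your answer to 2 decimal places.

3.25

P(θ) = 1 / (1 + exp(−(θ − b)))
P_1 = 1/(1+e^{-1.3600}) = 0.7958
P_2 = 1/(1+e^{-3.8000}) = 0.9781
P_3 = 1/(1+e^{-0.1000}) = 0.5250
P_4 = 1/(1+e^{-2.9000}) = 0.9478
E[score] = 0.7958 + 0.9781 + 0.5250 + 0.9478 = 3.2467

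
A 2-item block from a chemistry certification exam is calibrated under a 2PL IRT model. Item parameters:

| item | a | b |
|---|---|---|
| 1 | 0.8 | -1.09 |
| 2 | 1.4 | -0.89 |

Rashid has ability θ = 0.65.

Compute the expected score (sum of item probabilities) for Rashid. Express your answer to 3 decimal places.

P(θ) = 1 / (1 + exp(−a(θ − b)))
P_1 = 1/(1+e^{-1.3920}) = 0.8009
P_2 = 1/(1+e^{-2.1560}) = 0.8962
E[score] = 0.8009 + 0.8962 = 1.6971

1.697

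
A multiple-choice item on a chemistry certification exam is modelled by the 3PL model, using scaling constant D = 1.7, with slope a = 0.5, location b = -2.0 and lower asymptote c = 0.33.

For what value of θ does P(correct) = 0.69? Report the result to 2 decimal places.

P(θ) = c + (1 − c) · 1 / (1 + exp(−D·a(θ − b)))
Remove guessing floor: (0.69 − 0.33)/(1 − 0.33) = 0.5373
logit = ln(0.5373/0.4627) = 0.1495
θ = b + logit/(1.7·a) = -2.0 + 0.1495/0.8500 = -1.8241

-1.82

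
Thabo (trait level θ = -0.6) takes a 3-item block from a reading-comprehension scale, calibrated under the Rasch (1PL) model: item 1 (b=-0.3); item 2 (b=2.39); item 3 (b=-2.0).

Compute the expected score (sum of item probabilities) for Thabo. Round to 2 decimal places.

1.28

P(θ) = 1 / (1 + exp(−(θ − b)))
P_1 = 1/(1+e^{0.3000}) = 0.4256
P_2 = 1/(1+e^{2.9900}) = 0.0479
P_3 = 1/(1+e^{-1.4000}) = 0.8022
E[score] = 0.4256 + 0.0479 + 0.8022 = 1.2756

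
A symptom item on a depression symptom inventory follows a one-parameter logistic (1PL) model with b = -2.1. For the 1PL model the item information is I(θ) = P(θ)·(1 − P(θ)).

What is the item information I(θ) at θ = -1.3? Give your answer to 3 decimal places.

P = 1/(1+e^{-0.8000}) = 0.6900
P(1−P) = 0.6900 × 0.3100 = 0.2139
I = P(1−P) = 0.21391

0.214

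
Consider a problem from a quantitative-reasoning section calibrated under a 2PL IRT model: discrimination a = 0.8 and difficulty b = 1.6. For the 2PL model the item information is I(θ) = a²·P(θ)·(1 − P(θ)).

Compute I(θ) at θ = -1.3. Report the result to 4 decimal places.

0.0521

P = 1/(1+e^{2.3200}) = 0.0895
P(1−P) = 0.0895 × 0.9105 = 0.0815
I = a² × P(1−P) = 0.8² × 0.0815 = 0.05214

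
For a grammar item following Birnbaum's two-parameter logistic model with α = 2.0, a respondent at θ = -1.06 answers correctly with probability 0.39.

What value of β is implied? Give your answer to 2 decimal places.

P(θ) = 1 / (1 + exp(−α(θ − β)))
logit(0.39) = ln(0.39/0.61) = -0.4473
β = θ − logit/(α) = -1.06 − (-0.4473)/2.0000 = -0.8363

-0.84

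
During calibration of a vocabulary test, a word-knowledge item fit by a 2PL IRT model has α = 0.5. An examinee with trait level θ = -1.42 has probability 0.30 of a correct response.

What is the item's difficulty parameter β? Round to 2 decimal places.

P(θ) = 1 / (1 + exp(−α(θ − β)))
logit(0.30) = ln(0.30/0.70) = -0.8473
β = θ − logit/(α) = -1.42 − (-0.8473)/0.5000 = 0.2746

0.27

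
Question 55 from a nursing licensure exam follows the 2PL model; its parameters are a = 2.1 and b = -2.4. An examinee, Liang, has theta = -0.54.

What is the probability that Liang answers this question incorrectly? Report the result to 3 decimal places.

P(theta) = 1 / (1 + exp(−a(theta − b)))
Exponent: 2.1 × (-0.54 − (-2.4)) = 3.9060
1/(1 + e^{-3.9060}) = 0.9803
P(incorrect) = 1 − 0.9803 = 0.0197

0.020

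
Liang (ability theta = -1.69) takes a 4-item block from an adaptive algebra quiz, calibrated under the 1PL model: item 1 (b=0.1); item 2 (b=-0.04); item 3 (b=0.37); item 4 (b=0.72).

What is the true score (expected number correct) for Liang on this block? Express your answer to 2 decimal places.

0.50

P(theta) = 1 / (1 + exp(−(theta − b)))
P_1 = 1/(1+e^{1.7900}) = 0.1431
P_2 = 1/(1+e^{1.6500}) = 0.1611
P_3 = 1/(1+e^{2.0600}) = 0.1130
P_4 = 1/(1+e^{2.4100}) = 0.0824
E[score] = 0.1431 + 0.1611 + 0.1130 + 0.0824 = 0.4996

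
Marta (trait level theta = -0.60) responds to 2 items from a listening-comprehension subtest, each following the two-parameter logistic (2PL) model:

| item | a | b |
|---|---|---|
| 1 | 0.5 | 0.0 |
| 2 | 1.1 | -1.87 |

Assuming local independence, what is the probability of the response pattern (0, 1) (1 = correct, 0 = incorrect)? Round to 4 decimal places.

P(theta) = 1 / (1 + exp(−a(theta − b)))
P_1 = 1/(1+e^{0.3000}) = 0.4256
P_2 = 1/(1+e^{-1.3970}) = 0.8017
L = (1−P_1) × P_2 = 0.5744 × 0.8017 = 0.46053

0.4605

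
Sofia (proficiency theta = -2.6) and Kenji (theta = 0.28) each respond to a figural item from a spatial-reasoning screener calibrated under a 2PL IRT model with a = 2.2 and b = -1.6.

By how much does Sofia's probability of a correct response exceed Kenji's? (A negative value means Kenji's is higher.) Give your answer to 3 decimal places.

P(theta) = 1 / (1 + exp(−a(theta − b)))
P(Sofia) = 0.0998  [exponent -2.2000]
P(Kenji) = 0.9843  [exponent 4.1360]
Difference = 0.0998 − 0.9843 = -0.8845

-0.885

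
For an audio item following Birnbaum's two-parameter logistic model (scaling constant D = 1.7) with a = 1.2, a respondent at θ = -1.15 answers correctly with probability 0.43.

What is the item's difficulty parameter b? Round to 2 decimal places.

P(θ) = 1 / (1 + exp(−D·a(θ − b)))
logit(0.43) = ln(0.43/0.57) = -0.2819
b = θ − logit/(1.7·a) = -1.15 − (-0.2819)/2.0400 = -1.0118

-1.01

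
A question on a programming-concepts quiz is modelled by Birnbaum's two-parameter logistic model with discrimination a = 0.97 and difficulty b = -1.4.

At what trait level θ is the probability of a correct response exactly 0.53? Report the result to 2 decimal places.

P(θ) = 1 / (1 + exp(−a(θ − b)))
logit = ln(0.5300/0.4700) = 0.1201
θ = b + logit/(a) = -1.4 + 0.1201/0.9700 = -1.2761

-1.28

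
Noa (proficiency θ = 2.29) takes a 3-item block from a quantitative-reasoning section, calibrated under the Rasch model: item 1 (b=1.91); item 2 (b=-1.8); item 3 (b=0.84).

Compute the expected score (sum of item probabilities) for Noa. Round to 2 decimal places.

2.39

P(θ) = 1 / (1 + exp(−(θ − b)))
P_1 = 1/(1+e^{-0.3800}) = 0.5939
P_2 = 1/(1+e^{-4.0900}) = 0.9835
P_3 = 1/(1+e^{-1.4500}) = 0.8100
E[score] = 0.5939 + 0.9835 + 0.8100 = 2.3874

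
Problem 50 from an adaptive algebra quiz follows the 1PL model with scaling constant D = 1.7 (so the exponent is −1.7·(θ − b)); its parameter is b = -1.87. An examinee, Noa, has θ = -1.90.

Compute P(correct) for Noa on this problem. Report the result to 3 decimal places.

0.487

P(θ) = 1 / (1 + exp(−D·(θ − b)))
Exponent: 1.7 × (-1.90 − (-1.87)) = -0.0510
1/(1 + e^{0.0510}) = 0.4873
P = 0.4873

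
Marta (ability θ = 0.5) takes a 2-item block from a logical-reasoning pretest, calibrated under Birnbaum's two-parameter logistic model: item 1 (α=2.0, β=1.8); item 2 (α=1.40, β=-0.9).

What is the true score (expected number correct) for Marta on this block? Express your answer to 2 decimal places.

0.95

P(θ) = 1 / (1 + exp(−α(θ − β)))
P_1 = 1/(1+e^{2.6000}) = 0.0691
P_2 = 1/(1+e^{-1.9600}) = 0.8765
E[score] = 0.0691 + 0.8765 = 0.9457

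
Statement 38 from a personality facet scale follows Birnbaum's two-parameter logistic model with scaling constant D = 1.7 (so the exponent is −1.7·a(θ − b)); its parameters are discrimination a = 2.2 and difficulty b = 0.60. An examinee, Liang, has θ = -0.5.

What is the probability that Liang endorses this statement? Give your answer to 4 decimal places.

0.0161

P(θ) = 1 / (1 + exp(−D·a(θ − b)))
Exponent: 1.7 × 2.2 × (-0.5 − 0.60) = -4.1140
1/(1 + e^{4.1140}) = 0.0161
P = 0.0161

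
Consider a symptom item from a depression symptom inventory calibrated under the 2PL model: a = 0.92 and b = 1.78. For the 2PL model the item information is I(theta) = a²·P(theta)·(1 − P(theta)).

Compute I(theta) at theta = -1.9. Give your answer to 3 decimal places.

0.027

P = 1/(1+e^{3.3856}) = 0.0327
P(1−P) = 0.0327 × 0.9673 = 0.0317
I = a² × P(1−P) = 0.92² × 0.0317 = 0.02681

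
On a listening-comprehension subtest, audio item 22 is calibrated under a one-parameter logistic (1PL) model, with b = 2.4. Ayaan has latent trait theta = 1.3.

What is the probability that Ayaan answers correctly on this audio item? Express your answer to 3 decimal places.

0.250

P(theta) = 1 / (1 + exp(−(theta − b)))
Exponent: (1.3 − 2.4) = -1.1000
1/(1 + e^{1.1000}) = 0.2497
P = 0.2497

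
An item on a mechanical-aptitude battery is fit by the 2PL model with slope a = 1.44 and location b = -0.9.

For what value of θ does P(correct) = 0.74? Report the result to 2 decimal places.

P(θ) = 1 / (1 + exp(−a(θ − b)))
logit = ln(0.7400/0.2600) = 1.0460
θ = b + logit/(a) = -0.9 + 1.0460/1.4400 = -0.1736

-0.17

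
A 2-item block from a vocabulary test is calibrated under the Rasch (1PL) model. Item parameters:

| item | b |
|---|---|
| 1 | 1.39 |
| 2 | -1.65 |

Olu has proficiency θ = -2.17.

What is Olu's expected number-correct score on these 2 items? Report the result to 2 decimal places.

0.40

P(θ) = 1 / (1 + exp(−(θ − b)))
P_1 = 1/(1+e^{3.5600}) = 0.0277
P_2 = 1/(1+e^{0.5200}) = 0.3729
E[score] = 0.0277 + 0.3729 = 0.4005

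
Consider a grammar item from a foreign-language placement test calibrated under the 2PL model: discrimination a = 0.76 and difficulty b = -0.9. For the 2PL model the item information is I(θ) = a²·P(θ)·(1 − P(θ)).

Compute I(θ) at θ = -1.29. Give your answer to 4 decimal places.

P = 1/(1+e^{0.2964}) = 0.4264
P(1−P) = 0.4264 × 0.5736 = 0.2446
I = a² × P(1−P) = 0.76² × 0.2446 = 0.14127

0.1413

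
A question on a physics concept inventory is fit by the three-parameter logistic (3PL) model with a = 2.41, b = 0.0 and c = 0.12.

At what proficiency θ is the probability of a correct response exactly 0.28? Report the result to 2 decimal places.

-0.62

P(θ) = c + (1 − c) · 1 / (1 + exp(−a(θ − b)))
Remove guessing floor: (0.28 − 0.12)/(1 − 0.12) = 0.1818
logit = ln(0.1818/0.8182) = -1.5041
θ = b + logit/(a) = 0.0 + (-1.5041)/2.4100 = -0.6241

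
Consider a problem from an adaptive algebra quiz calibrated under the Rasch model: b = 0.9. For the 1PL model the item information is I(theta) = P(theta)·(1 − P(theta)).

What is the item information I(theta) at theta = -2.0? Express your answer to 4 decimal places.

0.0494

P = 1/(1+e^{2.9000}) = 0.0522
P(1−P) = 0.0522 × 0.9478 = 0.0494
I = P(1−P) = 0.04943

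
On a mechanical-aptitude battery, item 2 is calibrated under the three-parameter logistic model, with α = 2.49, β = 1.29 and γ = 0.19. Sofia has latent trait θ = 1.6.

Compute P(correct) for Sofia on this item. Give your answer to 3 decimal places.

P(θ) = γ + (1 − γ) · 1 / (1 + exp(−α(θ − β)))
Exponent: 2.49 × (1.6 − 1.29) = 0.7719
1/(1 + e^{-0.7719}) = 0.6839
P = 0.19 + 0.81 × 0.6839 = 0.7440

0.744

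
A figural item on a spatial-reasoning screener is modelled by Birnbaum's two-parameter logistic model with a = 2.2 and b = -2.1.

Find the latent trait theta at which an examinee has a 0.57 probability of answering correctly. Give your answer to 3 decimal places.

P(theta) = 1 / (1 + exp(−a(theta − b)))
logit = ln(0.5700/0.4300) = 0.2819
theta = b + logit/(a) = -2.1 + 0.2819/2.2000 = -1.9719

-1.972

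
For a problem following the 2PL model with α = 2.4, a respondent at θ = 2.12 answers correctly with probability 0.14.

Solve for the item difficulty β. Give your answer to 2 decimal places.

P(θ) = 1 / (1 + exp(−α(θ − β)))
logit(0.14) = ln(0.14/0.86) = -1.8153
β = θ − logit/(α) = 2.12 − (-1.8153)/2.4000 = 2.8764

2.88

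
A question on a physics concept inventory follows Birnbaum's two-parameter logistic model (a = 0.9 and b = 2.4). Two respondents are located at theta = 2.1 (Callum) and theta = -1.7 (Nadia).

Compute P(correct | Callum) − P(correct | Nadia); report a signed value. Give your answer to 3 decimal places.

0.409

P(theta) = 1 / (1 + exp(−a(theta − b)))
P(Callum) = 0.4329  [exponent -0.2700]
P(Nadia) = 0.0244  [exponent -3.6900]
Difference = 0.4329 − 0.0244 = 0.4085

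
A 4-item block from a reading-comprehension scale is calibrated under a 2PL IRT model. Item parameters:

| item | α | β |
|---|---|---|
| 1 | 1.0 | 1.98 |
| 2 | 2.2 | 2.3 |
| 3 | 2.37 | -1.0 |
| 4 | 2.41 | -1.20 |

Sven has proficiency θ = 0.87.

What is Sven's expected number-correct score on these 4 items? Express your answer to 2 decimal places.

2.27

P(θ) = 1 / (1 + exp(−α(θ − β)))
P_1 = 1/(1+e^{1.1100}) = 0.2479
P_2 = 1/(1+e^{3.1460}) = 0.0412
P_3 = 1/(1+e^{-4.4319}) = 0.9882
P_4 = 1/(1+e^{-4.9887}) = 0.9932
E[score] = 0.2479 + 0.0412 + 0.9882 + 0.9932 = 2.2706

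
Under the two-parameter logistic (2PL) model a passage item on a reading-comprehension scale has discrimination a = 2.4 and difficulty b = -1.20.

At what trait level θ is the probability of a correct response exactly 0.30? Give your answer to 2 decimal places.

-1.55

P(θ) = 1 / (1 + exp(−a(θ − b)))
logit = ln(0.3000/0.7000) = -0.8473
θ = b + logit/(a) = -1.20 + (-0.8473)/2.4000 = -1.5530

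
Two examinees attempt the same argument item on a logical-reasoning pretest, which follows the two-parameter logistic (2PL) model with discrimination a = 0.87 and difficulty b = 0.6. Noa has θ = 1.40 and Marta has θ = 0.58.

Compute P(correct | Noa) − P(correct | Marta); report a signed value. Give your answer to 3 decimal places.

0.172

P(θ) = 1 / (1 + exp(−a(θ − b)))
P(Noa) = 0.6673  [exponent 0.6960]
P(Marta) = 0.4957  [exponent -0.0174]
Difference = 0.6673 − 0.4957 = 0.1717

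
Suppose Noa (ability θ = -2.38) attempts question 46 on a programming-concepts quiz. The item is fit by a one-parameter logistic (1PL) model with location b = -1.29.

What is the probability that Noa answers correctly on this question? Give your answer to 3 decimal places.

P(θ) = 1 / (1 + exp(−(θ − b)))
Exponent: (-2.38 − (-1.29)) = -1.0900
1/(1 + e^{1.0900}) = 0.2516
P = 0.2516

0.252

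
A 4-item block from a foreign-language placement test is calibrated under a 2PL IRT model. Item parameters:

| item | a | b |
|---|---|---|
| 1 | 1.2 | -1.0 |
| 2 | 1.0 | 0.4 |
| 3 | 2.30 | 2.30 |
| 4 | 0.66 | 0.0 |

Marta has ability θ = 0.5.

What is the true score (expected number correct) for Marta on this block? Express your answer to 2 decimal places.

P(θ) = 1 / (1 + exp(−a(θ − b)))
P_1 = 1/(1+e^{-1.8000}) = 0.8581
P_2 = 1/(1+e^{-0.1000}) = 0.5250
P_3 = 1/(1+e^{4.1400}) = 0.0157
P_4 = 1/(1+e^{-0.3300}) = 0.5818
E[score] = 0.8581 + 0.5250 + 0.0157 + 0.5818 = 1.9806

1.98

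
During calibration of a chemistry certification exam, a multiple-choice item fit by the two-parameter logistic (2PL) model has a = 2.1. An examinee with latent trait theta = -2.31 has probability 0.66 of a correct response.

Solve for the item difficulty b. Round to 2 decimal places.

-2.63

P(theta) = 1 / (1 + exp(−a(theta − b)))
logit(0.66) = ln(0.66/0.34) = 0.6633
b = theta − logit/(a) = -2.31 − 0.6633/2.1000 = -2.6259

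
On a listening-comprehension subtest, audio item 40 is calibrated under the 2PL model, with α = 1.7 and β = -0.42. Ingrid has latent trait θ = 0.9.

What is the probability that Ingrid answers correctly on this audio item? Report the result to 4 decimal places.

P(θ) = 1 / (1 + exp(−α(θ − β)))
Exponent: 1.7 × (0.9 − (-0.42)) = 2.2440
1/(1 + e^{-2.2440}) = 0.9041

0.9041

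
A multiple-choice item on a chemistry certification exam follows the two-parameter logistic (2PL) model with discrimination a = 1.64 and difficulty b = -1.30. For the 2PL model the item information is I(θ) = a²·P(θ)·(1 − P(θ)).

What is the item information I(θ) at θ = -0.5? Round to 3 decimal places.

P = 1/(1+e^{-1.3120}) = 0.7878
P(1−P) = 0.7878 × 0.2122 = 0.1671
I = a² × P(1−P) = 1.64² × 0.1671 = 0.44955

0.450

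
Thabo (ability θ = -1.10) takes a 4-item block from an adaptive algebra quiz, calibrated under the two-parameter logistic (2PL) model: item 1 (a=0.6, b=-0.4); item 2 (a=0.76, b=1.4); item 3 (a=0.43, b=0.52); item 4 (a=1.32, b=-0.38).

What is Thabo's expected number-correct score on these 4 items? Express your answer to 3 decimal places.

1.138

P(θ) = 1 / (1 + exp(−a(θ − b)))
P_1 = 1/(1+e^{0.4200}) = 0.3965
P_2 = 1/(1+e^{1.9000}) = 0.1301
P_3 = 1/(1+e^{0.6966}) = 0.3326
P_4 = 1/(1+e^{0.9504}) = 0.2788
E[score] = 0.3965 + 0.1301 + 0.3326 + 0.2788 = 1.1380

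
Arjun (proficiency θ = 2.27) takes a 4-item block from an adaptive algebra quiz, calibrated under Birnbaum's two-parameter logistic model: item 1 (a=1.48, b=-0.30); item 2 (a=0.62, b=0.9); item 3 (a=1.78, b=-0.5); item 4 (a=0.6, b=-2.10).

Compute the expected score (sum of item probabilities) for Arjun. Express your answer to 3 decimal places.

P(θ) = 1 / (1 + exp(−a(θ − b)))
P_1 = 1/(1+e^{-3.8036}) = 0.9782
P_2 = 1/(1+e^{-0.8494}) = 0.7004
P_3 = 1/(1+e^{-4.9306}) = 0.9928
P_4 = 1/(1+e^{-2.6220}) = 0.9323
E[score] = 0.9782 + 0.7004 + 0.9928 + 0.9323 = 3.6037

3.604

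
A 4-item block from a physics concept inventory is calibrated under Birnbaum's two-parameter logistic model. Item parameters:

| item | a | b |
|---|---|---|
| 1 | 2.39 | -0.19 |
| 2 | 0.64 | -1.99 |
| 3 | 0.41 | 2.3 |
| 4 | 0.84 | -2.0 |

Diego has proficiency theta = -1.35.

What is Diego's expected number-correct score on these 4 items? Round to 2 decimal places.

P(theta) = 1 / (1 + exp(−a(theta − b)))
P_1 = 1/(1+e^{2.7724}) = 0.0588
P_2 = 1/(1+e^{-0.4096}) = 0.6010
P_3 = 1/(1+e^{1.4965}) = 0.1829
P_4 = 1/(1+e^{-0.5460}) = 0.6332
E[score] = 0.0588 + 0.6010 + 0.1829 + 0.6332 = 1.4760

1.48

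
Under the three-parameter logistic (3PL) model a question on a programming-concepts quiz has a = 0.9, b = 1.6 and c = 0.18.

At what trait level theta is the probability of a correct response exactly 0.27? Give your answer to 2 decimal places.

P(theta) = c + (1 − c) · 1 / (1 + exp(−a(theta − b)))
Remove guessing floor: (0.27 − 0.18)/(1 − 0.18) = 0.1098
logit = ln(0.1098/0.8902) = -2.0932
theta = b + logit/(a) = 1.6 + (-2.0932)/0.9000 = -0.7258

-0.73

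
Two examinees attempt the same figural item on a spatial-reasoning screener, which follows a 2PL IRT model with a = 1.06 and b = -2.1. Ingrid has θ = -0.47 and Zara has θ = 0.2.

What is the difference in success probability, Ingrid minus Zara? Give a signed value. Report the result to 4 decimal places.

P(θ) = 1 / (1 + exp(−a(θ − b)))
P(Ingrid) = 0.8491  [exponent 1.7278]
P(Zara) = 0.9197  [exponent 2.4380]
Difference = 0.8491 − 0.9197 = -0.0705

-0.0705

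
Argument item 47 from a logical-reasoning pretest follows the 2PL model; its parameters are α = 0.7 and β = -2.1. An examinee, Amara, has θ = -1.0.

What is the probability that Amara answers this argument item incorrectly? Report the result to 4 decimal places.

0.3165

P(θ) = 1 / (1 + exp(−α(θ − β)))
Exponent: 0.7 × (-1.0 − (-2.1)) = 0.7700
1/(1 + e^{-0.7700}) = 0.6835
P(incorrect) = 1 − 0.6835 = 0.3165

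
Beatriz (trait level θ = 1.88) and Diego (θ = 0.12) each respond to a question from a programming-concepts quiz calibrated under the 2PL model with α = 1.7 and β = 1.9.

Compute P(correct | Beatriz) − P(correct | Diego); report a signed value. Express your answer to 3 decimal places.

0.445

P(θ) = 1 / (1 + exp(−α(θ − β)))
P(Beatriz) = 0.4915  [exponent -0.0340]
P(Diego) = 0.0463  [exponent -3.0260]
Difference = 0.4915 − 0.0463 = 0.4452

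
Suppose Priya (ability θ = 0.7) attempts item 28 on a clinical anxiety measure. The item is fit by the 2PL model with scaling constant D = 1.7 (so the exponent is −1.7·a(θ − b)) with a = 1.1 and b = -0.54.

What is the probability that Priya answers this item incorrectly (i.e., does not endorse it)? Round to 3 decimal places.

0.090

P(θ) = 1 / (1 + exp(−D·a(θ − b)))
Exponent: 1.7 × 1.1 × (0.7 − (-0.54)) = 2.3188
1/(1 + e^{-2.3188}) = 0.9104
P = 0.9104
P(incorrect) = 1 − 0.9104 = 0.0896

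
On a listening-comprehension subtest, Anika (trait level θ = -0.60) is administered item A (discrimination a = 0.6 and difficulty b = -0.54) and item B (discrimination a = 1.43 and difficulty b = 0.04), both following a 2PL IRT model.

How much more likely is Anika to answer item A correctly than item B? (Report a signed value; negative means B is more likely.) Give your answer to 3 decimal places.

0.205

P(θ) = 1 / (1 + exp(−a(θ − b)))
P_A = 0.4910
P_B = 0.2859
P_A − P_B = 0.2051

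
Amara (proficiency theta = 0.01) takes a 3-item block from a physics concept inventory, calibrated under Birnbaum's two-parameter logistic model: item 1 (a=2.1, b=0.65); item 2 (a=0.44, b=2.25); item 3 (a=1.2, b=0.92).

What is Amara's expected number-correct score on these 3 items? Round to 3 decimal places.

0.730

P(theta) = 1 / (1 + exp(−a(theta − b)))
P_1 = 1/(1+e^{1.3440}) = 0.2069
P_2 = 1/(1+e^{0.9856}) = 0.2718
P_3 = 1/(1+e^{1.0920}) = 0.2512
E[score] = 0.2069 + 0.2718 + 0.2512 = 0.7299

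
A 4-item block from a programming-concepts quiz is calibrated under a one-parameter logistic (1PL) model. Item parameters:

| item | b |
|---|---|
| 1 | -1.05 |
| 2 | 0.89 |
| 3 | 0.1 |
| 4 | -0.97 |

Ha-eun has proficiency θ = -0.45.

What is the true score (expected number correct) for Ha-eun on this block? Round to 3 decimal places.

1.846

P(θ) = 1 / (1 + exp(−(θ − b)))
P_1 = 1/(1+e^{-0.6000}) = 0.6457
P_2 = 1/(1+e^{1.3400}) = 0.2075
P_3 = 1/(1+e^{0.5500}) = 0.3659
P_4 = 1/(1+e^{-0.5200}) = 0.6271
E[score] = 0.6457 + 0.2075 + 0.3659 + 0.6271 = 1.8462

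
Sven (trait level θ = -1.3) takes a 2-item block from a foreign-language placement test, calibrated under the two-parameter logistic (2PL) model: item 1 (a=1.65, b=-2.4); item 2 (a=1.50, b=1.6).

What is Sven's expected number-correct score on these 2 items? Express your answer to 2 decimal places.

P(θ) = 1 / (1 + exp(−a(θ − b)))
P_1 = 1/(1+e^{-1.8150}) = 0.8600
P_2 = 1/(1+e^{4.3500}) = 0.0127
E[score] = 0.8600 + 0.0127 = 0.8727

0.87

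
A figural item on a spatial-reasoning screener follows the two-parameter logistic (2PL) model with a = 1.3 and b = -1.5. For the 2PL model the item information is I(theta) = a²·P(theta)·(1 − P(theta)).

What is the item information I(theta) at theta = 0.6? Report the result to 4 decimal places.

0.0971

P = 1/(1+e^{-2.7300}) = 0.9388
P(1−P) = 0.9388 × 0.0612 = 0.0575
I = a² × P(1−P) = 1.3² × 0.0575 = 0.09714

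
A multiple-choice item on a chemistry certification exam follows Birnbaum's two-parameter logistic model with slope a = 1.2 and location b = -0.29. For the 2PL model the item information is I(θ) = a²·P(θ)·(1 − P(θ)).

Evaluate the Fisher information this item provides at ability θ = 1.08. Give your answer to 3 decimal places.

0.195

P = 1/(1+e^{-1.6440}) = 0.8381
P(1−P) = 0.8381 × 0.1619 = 0.1357
I = a² × P(1−P) = 1.2² × 0.1357 = 0.19541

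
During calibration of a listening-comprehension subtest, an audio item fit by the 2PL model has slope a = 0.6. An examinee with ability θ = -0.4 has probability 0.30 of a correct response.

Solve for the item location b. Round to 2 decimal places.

P(θ) = 1 / (1 + exp(−a(θ − b)))
logit(0.30) = ln(0.30/0.70) = -0.8473
b = θ − logit/(a) = -0.4 − (-0.8473)/0.6000 = 1.0122

1.01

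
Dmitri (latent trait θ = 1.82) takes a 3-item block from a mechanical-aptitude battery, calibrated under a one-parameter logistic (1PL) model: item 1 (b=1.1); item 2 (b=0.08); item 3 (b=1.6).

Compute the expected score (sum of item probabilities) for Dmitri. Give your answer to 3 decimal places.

2.078

P(θ) = 1 / (1 + exp(−(θ − b)))
P_1 = 1/(1+e^{-0.7200}) = 0.6726
P_2 = 1/(1+e^{-1.7400}) = 0.8507
P_3 = 1/(1+e^{-0.2200}) = 0.5548
E[score] = 0.6726 + 0.8507 + 0.5548 = 2.0781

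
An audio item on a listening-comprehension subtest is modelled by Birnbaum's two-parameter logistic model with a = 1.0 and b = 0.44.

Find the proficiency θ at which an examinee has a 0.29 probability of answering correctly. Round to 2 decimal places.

P(θ) = 1 / (1 + exp(−a(θ − b)))
logit = ln(0.2900/0.7100) = -0.8954
θ = b + logit/(a) = 0.44 + (-0.8954)/1.0000 = -0.4554

-0.46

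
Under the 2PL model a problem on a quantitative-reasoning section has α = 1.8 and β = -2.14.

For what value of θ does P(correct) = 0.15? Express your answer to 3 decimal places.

P(θ) = 1 / (1 + exp(−α(θ − β)))
logit = ln(0.1500/0.8500) = -1.7346
θ = β + logit/(α) = -2.14 + (-1.7346)/1.8000 = -3.1037

-3.104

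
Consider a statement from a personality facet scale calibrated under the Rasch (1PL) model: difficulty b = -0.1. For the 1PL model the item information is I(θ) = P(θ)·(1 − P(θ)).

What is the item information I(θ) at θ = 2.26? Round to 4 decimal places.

0.0788

P = 1/(1+e^{-2.3600}) = 0.9137
P(1−P) = 0.9137 × 0.0863 = 0.0788
I = P(1−P) = 0.07883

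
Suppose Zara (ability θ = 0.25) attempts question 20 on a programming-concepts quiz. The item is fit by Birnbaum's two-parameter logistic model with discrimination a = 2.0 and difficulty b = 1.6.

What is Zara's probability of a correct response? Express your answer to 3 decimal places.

0.063

P(θ) = 1 / (1 + exp(−a(θ − b)))
Exponent: 2.0 × (0.25 − 1.6) = -2.7000
1/(1 + e^{2.7000}) = 0.0630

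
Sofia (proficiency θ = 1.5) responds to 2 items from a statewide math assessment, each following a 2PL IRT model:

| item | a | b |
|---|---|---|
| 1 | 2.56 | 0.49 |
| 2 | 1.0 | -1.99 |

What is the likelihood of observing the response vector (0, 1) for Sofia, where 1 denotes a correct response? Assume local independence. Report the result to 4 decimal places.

P(θ) = 1 / (1 + exp(−a(θ − b)))
P_1 = 1/(1+e^{-2.5856}) = 0.9299
P_2 = 1/(1+e^{-3.4900}) = 0.9704
L = (1−P_1) × P_2 = 0.0701 × 0.9704 = 0.06800

0.0680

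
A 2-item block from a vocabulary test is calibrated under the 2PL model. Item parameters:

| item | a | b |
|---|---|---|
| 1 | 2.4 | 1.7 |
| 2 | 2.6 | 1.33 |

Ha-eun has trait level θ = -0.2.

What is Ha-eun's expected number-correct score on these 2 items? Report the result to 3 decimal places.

P(θ) = 1 / (1 + exp(−a(θ − b)))
P_1 = 1/(1+e^{4.5600}) = 0.0104
P_2 = 1/(1+e^{3.9780}) = 0.0184
E[score] = 0.0104 + 0.0184 = 0.0287

0.029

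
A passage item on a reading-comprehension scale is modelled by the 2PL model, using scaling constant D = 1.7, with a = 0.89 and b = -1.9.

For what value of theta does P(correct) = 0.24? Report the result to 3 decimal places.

P(theta) = 1 / (1 + exp(−D·a(theta − b)))
logit = ln(0.2400/0.7600) = -1.1527
theta = b + logit/(1.7·a) = -1.9 + (-1.1527)/1.5130 = -2.6619

-2.662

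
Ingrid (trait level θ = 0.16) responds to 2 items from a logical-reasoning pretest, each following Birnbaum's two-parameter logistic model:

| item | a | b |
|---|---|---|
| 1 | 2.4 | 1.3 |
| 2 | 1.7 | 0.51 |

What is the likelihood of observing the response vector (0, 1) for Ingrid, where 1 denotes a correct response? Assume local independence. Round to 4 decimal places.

0.3338

P(θ) = 1 / (1 + exp(−a(θ − b)))
P_1 = 1/(1+e^{2.7360}) = 0.0609
P_2 = 1/(1+e^{0.5950}) = 0.3555
L = (1−P_1) × P_2 = 0.9391 × 0.3555 = 0.33385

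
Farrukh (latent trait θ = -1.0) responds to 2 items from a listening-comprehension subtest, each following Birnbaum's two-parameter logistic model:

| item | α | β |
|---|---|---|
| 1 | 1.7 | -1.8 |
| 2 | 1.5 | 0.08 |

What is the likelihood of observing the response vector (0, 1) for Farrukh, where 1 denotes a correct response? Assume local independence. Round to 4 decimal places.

P(θ) = 1 / (1 + exp(−α(θ − β)))
P_1 = 1/(1+e^{-1.3600}) = 0.7958
P_2 = 1/(1+e^{1.6200}) = 0.1652
L = (1−P_1) × P_2 = 0.2042 × 0.1652 = 0.03374

0.0337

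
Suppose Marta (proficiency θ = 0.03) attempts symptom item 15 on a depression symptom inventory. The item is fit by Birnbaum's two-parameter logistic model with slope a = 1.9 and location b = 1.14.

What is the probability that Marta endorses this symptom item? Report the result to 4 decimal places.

0.1082

P(θ) = 1 / (1 + exp(−a(θ − b)))
Exponent: 1.9 × (0.03 − 1.14) = -2.1090
1/(1 + e^{2.1090}) = 0.1082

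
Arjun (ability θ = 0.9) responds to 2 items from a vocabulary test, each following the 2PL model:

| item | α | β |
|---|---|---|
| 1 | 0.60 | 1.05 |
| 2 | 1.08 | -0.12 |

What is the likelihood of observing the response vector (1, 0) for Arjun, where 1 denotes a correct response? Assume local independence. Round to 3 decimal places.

P(θ) = 1 / (1 + exp(−α(θ − β)))
P_1 = 1/(1+e^{0.0900}) = 0.4775
P_2 = 1/(1+e^{-1.1016}) = 0.7506
L = P_1 × (1−P_2) = 0.4775 × 0.2494 = 0.11911

0.119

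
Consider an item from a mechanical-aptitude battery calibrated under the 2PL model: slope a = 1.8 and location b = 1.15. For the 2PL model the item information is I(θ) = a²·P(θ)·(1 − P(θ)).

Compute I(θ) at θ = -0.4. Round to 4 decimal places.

0.1766

P = 1/(1+e^{2.7900}) = 0.0579
P(1−P) = 0.0579 × 0.9421 = 0.0545
I = a² × P(1−P) = 1.8² × 0.0545 = 0.17664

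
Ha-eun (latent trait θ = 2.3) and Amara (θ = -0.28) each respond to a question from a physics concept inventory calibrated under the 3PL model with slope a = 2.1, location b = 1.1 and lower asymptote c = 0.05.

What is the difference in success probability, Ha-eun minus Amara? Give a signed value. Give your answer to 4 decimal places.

0.8296

P(θ) = c + (1 − c) · 1 / (1 + exp(−a(θ − b)))
P(Ha-eun) = 0.9293  [exponent 2.5200]
P(Amara) = 0.0996  [exponent -2.8980]
Difference = 0.9293 − 0.0996 = 0.8296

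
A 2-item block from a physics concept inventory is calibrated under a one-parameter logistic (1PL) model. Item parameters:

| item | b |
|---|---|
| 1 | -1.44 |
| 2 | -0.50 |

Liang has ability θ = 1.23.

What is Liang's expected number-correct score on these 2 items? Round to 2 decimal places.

1.78

P(θ) = 1 / (1 + exp(−(θ − b)))
P_1 = 1/(1+e^{-2.6700}) = 0.9352
P_2 = 1/(1+e^{-1.7300}) = 0.8494
E[score] = 0.9352 + 0.8494 = 1.7846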